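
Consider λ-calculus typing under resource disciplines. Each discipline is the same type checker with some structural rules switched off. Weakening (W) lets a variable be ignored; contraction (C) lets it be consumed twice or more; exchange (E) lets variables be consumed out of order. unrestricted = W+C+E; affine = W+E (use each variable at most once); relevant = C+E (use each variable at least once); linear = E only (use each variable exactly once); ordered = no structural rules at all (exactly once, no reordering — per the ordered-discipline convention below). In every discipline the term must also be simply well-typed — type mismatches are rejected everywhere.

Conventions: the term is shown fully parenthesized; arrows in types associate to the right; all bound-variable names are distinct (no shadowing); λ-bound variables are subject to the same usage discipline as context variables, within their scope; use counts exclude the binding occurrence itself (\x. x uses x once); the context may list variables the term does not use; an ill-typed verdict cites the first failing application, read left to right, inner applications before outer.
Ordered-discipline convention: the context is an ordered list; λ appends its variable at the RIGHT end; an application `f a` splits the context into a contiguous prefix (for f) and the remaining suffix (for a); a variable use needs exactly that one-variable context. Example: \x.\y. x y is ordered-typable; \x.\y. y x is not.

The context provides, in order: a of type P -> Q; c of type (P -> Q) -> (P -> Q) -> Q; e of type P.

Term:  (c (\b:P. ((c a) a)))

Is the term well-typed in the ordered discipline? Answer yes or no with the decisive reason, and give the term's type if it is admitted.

no — needs contraction — a ×2, c ×2; needs weakening: e, b unused
variable uses: a: 2×, c: 2×, e: 0×, b [bound]: 0×
order of uses: c, c, a, a
typing: well-typed — term : (P -> Q) -> Q
across the five disciplines: ordered ✗; linear ✗; affine ✗; relevant ✗; unrestricted ✓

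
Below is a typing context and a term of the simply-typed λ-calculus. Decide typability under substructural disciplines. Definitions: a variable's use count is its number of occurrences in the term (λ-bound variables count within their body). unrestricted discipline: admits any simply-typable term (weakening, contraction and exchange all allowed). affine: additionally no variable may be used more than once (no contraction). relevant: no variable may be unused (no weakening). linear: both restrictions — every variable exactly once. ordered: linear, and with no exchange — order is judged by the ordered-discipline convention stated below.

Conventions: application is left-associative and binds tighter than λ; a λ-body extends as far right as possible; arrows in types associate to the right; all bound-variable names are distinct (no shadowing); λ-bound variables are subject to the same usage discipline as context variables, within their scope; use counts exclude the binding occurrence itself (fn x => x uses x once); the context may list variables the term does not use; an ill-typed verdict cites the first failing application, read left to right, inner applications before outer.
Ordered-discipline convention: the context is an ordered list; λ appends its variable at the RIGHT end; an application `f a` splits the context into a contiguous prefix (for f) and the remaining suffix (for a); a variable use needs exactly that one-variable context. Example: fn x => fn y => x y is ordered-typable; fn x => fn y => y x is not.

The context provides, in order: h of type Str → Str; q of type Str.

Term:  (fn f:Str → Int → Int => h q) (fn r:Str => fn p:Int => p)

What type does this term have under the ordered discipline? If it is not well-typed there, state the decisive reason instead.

not well-typed under ordered — needs weakening: f, r unused
usage: h=1, q=1, f (λ-bound)=0, r (λ-bound)=0, p (λ-bound)=1
uses in reading order: h, q, p
typing: the term checks, with type Str
summary: ordered ✗ · linear ✗ · affine ✓ · relevant ✗ · unrestricted ✓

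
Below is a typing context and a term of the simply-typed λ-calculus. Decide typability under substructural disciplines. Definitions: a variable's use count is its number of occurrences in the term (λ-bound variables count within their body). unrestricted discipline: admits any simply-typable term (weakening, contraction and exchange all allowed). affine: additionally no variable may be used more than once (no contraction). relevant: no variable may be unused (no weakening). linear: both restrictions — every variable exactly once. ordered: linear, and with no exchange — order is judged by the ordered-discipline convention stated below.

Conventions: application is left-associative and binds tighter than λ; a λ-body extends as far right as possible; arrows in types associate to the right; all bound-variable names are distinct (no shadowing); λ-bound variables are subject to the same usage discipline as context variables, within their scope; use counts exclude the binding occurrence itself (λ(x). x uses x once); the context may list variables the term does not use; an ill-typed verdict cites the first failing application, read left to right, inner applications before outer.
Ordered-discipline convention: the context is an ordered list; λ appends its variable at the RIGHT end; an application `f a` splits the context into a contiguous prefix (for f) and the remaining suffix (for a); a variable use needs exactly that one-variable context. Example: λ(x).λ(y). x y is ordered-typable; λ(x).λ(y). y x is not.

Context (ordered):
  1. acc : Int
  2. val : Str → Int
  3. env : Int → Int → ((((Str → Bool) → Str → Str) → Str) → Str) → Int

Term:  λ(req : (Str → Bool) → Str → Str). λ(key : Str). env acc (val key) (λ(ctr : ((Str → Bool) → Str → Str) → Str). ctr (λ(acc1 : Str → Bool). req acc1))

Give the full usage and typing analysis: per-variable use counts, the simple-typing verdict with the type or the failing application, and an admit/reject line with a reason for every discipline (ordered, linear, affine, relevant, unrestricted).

variable uses: acc: 1; val: 1; env: 1; req (λ-bound): 1; key (λ-bound): 1; ctr (λ-bound): 1; acc1 (λ-bound): 1
uses in reading order: env, acc, val, key, ctr, req, acc1
typing: ✓ — ((Str → Bool) → Str → Str) → Str → Int
ordered: ✗ — use order env, acc, val, key, ctr, req, acc1 needs exchange
linear: ✓ — each of acc, val, env, req, key, ctr, acc1 used exactly once
affine: ✓ — none of acc, val, env, req, key, ctr, acc1 used more than once
relevant: ✓ — acc, val, env, req, key, ctr, acc1: all used, weakening unneeded
unrestricted: ✓ — simply typable at ((Str → Bool) → Str → Str) → Str → Int; W, C, E all held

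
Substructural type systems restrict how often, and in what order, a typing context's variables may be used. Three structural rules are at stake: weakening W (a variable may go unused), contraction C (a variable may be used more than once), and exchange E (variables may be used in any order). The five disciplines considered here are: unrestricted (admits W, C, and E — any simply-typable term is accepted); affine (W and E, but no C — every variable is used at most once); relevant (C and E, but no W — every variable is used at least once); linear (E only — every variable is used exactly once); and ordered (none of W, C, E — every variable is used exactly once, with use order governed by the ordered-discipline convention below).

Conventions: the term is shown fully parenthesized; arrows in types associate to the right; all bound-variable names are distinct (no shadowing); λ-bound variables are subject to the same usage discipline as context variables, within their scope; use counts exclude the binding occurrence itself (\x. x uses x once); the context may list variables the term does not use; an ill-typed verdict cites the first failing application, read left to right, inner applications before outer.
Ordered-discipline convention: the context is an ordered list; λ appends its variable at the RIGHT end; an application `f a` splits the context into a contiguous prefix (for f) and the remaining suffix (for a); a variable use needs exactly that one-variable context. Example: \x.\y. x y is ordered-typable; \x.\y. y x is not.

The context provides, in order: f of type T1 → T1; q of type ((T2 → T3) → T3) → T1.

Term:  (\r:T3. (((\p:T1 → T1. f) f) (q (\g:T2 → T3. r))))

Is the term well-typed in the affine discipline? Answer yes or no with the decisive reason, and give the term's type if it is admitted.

no — repeated use of f ×2
use counts: f: 2; q: 1; r (λ-bound): 1; p (λ-bound): 0; g (λ-bound): 0
use order (left to right): f, f, q, r
typing: the term checks, with type T3 → T1
all disciplines: ordered ✗ · linear ✗ · affine ✗ · relevant ✗ · unrestricted ✓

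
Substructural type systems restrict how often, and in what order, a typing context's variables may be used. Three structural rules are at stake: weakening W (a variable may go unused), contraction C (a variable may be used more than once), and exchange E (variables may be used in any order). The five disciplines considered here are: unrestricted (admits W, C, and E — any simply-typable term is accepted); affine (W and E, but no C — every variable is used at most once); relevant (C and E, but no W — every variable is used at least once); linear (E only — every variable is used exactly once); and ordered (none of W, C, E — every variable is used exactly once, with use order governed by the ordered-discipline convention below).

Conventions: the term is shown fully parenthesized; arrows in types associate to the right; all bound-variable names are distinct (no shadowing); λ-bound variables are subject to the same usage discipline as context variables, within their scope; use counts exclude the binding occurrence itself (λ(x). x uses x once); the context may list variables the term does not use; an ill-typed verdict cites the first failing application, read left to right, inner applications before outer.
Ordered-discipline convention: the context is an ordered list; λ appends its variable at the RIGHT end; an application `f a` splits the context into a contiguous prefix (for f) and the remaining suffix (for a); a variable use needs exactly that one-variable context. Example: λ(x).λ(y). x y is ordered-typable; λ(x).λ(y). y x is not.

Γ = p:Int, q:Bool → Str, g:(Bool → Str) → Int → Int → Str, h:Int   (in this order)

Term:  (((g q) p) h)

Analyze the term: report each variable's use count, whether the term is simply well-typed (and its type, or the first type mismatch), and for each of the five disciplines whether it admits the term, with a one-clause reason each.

variable uses: p ×1; q ×1; g ×1; h ×1
uses in reading order: g, q, p, h
typing: ✓ — Str
ordered: ✗, use order g, q, p, h needs exchange
linear: ✓, p, q, g, h: one use apiece
affine: ✓, no duplicate uses among p, q, g, h
relevant: ✓, every one of p, q, g, h appears
unrestricted: ✓, type-checks (Str) and nothing is barred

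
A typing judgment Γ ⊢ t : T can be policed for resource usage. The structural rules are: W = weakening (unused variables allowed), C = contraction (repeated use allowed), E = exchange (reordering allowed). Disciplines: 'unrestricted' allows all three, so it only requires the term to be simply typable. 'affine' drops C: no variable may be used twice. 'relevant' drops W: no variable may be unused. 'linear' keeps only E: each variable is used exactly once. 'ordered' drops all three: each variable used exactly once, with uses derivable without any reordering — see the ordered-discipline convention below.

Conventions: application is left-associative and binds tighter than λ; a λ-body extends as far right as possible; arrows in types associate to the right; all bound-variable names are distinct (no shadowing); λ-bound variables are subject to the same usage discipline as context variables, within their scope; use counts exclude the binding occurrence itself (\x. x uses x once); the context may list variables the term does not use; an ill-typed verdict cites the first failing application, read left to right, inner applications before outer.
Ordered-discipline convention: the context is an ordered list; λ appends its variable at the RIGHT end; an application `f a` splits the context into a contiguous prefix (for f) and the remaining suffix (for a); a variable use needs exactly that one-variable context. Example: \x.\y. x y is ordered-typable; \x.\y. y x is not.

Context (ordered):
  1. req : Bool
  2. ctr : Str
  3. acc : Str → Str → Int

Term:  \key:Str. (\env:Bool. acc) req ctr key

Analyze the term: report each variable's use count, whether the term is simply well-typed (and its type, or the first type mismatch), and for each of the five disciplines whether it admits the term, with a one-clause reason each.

counts: req ×1; ctr ×1; acc ×1; key (bound) ×1; env (bound) ×0
use order (left to right): acc, req, ctr, key
typing: the term checks, with type Str → Int
ordered: ✗, env left unused
linear: ✗, env left unused
affine: ✓, req, ctr, acc, key, env: no repeats, contraction unneeded
relevant: ✗, env left unused
unrestricted: ✓, well-typed at Str → Int; no restrictions here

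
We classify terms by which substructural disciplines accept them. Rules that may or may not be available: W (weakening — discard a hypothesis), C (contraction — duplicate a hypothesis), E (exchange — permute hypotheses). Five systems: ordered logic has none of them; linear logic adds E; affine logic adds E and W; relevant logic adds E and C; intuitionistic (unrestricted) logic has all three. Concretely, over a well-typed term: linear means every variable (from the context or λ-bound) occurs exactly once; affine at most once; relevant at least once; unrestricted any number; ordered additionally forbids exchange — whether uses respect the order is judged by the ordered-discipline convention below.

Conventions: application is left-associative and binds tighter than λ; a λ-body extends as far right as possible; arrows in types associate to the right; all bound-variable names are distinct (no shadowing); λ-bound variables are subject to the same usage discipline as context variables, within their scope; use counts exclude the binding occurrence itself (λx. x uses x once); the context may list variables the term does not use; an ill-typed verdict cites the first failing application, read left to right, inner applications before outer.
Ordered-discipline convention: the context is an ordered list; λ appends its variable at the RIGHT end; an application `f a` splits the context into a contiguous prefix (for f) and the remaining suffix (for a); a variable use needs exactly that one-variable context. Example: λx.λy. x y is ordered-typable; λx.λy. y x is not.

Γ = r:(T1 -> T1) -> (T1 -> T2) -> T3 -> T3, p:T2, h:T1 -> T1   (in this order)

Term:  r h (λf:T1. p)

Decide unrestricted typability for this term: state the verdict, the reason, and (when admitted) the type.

yes — typability at T3 -> T3 is all that's needed; term : T3 -> T3
use counts: r: 1×, p: 1×, h: 1×, f (λ-bound): 0×
left-to-right use order: r, h, p
typing: the term checks, with type T3 -> T3
all disciplines: ordered ✗ | linear ✗ | affine ✓ | relevant ✗ | unrestricted ✓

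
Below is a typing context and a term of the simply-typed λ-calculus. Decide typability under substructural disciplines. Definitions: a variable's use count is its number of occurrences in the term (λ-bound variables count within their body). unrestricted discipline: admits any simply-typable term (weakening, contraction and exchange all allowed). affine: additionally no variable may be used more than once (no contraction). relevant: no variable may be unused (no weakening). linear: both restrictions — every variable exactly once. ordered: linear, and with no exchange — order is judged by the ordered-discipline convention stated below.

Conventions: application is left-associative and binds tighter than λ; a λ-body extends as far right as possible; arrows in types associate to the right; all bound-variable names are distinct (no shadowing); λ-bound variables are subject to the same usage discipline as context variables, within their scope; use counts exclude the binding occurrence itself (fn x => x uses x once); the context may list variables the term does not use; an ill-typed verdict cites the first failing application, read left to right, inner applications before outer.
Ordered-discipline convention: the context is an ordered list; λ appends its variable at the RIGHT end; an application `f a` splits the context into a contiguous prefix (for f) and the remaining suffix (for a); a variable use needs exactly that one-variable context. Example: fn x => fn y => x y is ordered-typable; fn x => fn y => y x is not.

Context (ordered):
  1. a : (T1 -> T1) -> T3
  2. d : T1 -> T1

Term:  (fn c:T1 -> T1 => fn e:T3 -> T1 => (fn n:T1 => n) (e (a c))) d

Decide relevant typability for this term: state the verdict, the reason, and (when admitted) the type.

yes — a, d, c, e, n: all used, weakening unneeded; term : (T3 -> T1) -> T1
variable uses: a: 1; d: 1; c (λ-bound): 1; e (λ-bound): 1; n (λ-bound): 1
order of uses: n, e, a, c, d
typing: the term checks, with type (T3 -> T1) -> T1
per-discipline verdicts: ordered ✗, linear ✓, affine ✓, relevant ✓, unrestricted ✓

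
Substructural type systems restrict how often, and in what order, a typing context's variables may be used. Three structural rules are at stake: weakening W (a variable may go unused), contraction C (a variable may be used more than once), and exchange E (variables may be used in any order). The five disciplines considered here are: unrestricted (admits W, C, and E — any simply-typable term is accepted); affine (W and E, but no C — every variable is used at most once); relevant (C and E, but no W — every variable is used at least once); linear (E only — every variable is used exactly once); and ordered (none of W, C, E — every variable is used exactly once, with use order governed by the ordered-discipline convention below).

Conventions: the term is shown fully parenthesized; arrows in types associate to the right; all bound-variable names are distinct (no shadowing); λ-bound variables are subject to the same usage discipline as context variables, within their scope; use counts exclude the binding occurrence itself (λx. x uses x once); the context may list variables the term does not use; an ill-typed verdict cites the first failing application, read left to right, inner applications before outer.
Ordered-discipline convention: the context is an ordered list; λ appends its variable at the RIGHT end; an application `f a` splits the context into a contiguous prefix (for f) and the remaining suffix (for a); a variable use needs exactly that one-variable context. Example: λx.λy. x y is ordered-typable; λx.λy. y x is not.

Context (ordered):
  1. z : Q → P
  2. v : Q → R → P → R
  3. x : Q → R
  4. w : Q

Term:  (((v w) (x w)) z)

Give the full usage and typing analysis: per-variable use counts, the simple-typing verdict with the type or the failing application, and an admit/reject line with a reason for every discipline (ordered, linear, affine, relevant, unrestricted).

counts: z=1; v=1; x=1; w=2
order of uses: v, w, x, w, z
typing: ill-typed: an argument Q → P mismatches the expected P
ordered: ✗, the type mismatch rejects it
linear: ✗, not simply typable
affine: ✗, fails simple typing
relevant: ✗, a type mismatch blocks all five
unrestricted: ✗, the type mismatch rejects it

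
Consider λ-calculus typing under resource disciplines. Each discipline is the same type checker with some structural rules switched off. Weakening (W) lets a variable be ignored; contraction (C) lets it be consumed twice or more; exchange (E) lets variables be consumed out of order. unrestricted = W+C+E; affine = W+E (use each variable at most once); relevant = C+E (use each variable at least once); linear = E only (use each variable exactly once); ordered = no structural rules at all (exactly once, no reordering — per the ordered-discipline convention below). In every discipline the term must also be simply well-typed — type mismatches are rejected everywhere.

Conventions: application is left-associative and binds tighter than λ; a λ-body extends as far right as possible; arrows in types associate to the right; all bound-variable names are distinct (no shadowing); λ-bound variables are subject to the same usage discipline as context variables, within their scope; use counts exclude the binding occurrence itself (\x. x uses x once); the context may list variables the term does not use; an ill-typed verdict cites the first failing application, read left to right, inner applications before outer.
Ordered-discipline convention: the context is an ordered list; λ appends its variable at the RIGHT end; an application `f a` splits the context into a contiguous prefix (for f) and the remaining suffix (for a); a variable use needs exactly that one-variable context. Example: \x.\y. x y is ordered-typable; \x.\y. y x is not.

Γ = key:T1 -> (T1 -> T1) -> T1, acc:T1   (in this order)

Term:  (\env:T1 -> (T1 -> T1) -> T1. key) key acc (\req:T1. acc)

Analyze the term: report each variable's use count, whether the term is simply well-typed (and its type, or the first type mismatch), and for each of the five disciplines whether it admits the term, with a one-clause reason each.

use counts: key: 2; acc: 2; env (λ-bound): 0; req (λ-bound): 0
uses in reading order: key, key, acc, acc
typing: ✓ — T1
ordered: ✗ — repeated use of key ×2, acc ×2; needs weakening: env, req unused
linear: ✗ — repeated use of key ×2, acc ×2; needs weakening: env, req unused
affine: ✗ — repeated use of key ×2, acc ×2
relevant: ✗ — needs weakening: env, req unused
unrestricted: ✓ — well-typed at T1; no restrictions here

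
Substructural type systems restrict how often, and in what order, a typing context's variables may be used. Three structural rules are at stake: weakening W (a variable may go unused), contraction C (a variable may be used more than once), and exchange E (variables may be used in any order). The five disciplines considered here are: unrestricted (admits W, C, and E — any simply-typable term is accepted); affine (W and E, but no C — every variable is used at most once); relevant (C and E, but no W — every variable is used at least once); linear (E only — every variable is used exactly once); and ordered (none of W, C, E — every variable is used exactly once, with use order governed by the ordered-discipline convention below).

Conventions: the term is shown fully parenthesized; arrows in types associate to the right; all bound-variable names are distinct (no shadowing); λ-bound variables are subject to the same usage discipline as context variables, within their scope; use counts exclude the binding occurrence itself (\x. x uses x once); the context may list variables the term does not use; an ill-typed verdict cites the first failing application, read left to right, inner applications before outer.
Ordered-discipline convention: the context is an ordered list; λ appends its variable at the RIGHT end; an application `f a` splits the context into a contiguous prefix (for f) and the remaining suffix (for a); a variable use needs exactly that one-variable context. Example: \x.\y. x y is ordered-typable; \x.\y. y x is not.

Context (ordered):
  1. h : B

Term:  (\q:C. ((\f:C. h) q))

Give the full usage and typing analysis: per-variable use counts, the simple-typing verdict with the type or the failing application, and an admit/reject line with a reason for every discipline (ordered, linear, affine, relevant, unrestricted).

counts: h ×1; q (bound) ×1; f (bound) ×0
use order (left to right): h, q
typing: the term checks, with type C -> B
ordered: ✗, f never used (weakening)
linear: ✗, f never used (weakening)
affine: ✓, at most one use each (h, q, f)
relevant: ✗, f never used (weakening)
unrestricted: ✓, type-checks (C -> B) and nothing is barred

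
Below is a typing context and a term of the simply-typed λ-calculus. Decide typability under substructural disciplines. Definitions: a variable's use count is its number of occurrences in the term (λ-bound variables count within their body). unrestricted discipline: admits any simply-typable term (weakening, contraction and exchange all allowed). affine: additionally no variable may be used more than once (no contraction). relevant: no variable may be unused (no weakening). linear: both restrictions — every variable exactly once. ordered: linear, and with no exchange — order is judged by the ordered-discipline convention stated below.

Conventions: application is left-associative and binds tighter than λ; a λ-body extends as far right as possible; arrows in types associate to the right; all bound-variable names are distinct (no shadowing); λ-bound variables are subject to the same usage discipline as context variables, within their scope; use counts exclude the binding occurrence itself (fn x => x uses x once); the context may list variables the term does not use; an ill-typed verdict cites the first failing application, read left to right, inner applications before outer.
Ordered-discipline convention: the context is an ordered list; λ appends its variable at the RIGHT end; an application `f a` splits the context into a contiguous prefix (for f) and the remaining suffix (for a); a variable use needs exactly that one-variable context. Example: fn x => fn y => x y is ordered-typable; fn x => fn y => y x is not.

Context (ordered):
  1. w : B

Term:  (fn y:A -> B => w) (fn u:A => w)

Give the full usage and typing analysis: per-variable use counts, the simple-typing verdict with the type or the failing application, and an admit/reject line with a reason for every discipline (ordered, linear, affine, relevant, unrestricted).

usage: w: 2; y (λ-bound): 0; u (λ-bound): 0
uses in reading order: w, w
typing: the term checks, with type B
ordered: ✗ — w ×2 used more than once (contraction); y, u never used (weakening)
linear: ✗ — w ×2 used more than once (contraction); y, u never used (weakening)
affine: ✗ — w ×2 used more than once (contraction)
relevant: ✗ — y, u never used (weakening)
unrestricted: ✓ — well-typed at B; no restrictions here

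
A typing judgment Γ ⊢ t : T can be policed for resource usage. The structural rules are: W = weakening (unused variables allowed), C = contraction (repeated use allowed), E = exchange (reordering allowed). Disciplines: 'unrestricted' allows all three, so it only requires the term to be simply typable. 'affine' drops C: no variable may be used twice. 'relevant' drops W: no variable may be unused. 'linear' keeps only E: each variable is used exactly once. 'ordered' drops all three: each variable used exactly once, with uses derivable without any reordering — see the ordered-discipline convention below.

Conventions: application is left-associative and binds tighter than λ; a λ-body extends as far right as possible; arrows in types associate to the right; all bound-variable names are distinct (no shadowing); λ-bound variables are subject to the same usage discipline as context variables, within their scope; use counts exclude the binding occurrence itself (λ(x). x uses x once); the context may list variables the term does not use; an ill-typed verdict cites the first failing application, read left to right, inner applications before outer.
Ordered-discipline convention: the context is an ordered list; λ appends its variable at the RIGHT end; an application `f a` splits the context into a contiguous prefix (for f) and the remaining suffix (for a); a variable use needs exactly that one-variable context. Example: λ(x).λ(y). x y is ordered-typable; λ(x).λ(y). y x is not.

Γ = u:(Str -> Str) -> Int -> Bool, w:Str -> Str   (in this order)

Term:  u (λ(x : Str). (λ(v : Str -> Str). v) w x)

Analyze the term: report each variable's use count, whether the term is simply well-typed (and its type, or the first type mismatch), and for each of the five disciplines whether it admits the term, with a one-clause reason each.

variable uses: u=1, w=1, x (bound)=1, v (bound)=1
use order (left to right): u, v, w, x
typing: well-typed — term : Int -> Bool
ordered: ✓ — u, w, x, v: once each, no exchange needed
linear: ✓ — each of u, w, x, v used exactly once
affine: ✓ — none of u, w, x, v used more than once
relevant: ✓ — at least one use each (u, w, x, v)
unrestricted: ✓ — typability at Int -> Bool is all that's needed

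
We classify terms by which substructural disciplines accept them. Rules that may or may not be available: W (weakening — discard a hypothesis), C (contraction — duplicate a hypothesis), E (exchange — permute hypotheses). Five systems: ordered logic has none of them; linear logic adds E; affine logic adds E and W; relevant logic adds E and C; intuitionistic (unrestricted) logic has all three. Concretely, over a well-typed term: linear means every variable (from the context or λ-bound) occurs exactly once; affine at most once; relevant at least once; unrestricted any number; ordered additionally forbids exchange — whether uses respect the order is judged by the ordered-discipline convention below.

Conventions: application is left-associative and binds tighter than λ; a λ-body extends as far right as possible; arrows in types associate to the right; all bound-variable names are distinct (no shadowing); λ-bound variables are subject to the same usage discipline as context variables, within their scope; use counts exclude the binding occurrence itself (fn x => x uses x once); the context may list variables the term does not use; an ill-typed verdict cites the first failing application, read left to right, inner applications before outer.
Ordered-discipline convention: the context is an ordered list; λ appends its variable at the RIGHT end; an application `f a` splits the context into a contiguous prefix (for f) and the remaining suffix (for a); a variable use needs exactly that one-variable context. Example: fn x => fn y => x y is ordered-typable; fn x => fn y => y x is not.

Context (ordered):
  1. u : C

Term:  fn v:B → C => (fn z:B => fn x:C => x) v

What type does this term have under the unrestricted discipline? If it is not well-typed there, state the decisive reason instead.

not well-typed under unrestricted — the type mismatch rejects it
usage: u ×0; v [bound] ×1; z [bound] ×0; x [bound] ×1
order of uses: x, v
typing: ill-typed: an argument B → C mismatches the expected B
per-discipline verdicts: ordered ✗, linear ✗, affine ✗, relevant ✗, unrestricted ✗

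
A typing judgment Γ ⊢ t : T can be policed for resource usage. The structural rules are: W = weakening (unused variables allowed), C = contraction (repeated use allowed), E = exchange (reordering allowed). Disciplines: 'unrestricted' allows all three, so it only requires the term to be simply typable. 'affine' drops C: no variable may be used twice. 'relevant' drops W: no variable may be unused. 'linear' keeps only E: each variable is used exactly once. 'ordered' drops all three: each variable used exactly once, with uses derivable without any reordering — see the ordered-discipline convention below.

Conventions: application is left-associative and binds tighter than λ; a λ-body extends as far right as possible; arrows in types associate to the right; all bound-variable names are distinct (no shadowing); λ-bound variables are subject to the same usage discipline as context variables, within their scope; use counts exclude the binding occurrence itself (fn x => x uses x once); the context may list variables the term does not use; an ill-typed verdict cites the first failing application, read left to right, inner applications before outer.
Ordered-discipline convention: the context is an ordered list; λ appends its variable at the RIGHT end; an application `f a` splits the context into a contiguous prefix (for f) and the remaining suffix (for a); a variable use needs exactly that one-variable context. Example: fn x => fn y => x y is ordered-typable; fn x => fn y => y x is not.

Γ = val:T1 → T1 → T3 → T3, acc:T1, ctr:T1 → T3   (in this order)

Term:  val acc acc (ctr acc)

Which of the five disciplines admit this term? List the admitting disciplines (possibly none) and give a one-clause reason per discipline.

admitted by: relevant, unrestricted
use counts: val=1, acc=3, ctr=1
order of uses: val, acc, acc, ctr, acc
typing: well-typed — term : T3
ordered ✗ (repeated use of acc ×3)
linear ✗ (repeated use of acc ×3)
affine ✗ (repeated use of acc ×3)
relevant ✓ (at least one use each (val, acc, ctr))
unrestricted ✓ (well-typed at T3; no restrictions here)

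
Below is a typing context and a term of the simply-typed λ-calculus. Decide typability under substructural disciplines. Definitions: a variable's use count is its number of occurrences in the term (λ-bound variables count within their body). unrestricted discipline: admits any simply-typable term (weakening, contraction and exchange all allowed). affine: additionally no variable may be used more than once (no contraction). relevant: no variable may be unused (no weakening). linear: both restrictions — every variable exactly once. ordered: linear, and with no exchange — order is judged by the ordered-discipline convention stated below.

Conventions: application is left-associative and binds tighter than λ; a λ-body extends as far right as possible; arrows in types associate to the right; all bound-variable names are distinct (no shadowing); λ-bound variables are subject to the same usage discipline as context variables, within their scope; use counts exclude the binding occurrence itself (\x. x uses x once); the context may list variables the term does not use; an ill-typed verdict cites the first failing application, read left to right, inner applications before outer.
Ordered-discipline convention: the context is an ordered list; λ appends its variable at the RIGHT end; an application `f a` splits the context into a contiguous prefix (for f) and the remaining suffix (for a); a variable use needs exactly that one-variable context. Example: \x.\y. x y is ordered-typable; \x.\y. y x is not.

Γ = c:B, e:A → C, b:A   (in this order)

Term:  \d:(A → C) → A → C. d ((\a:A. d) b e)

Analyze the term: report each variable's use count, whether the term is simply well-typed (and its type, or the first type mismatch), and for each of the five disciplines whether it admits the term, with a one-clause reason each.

counts: c: 0, e: 1, b: 1, d [bound]: 2, a [bound]: 0
left-to-right use order: d, d, b, e
typing: well-typed at ((A → C) → A → C) → A → C
ordered: ✗, uses contraction: d ×2; needs weakening: c, a unused
linear: ✗, uses contraction: d ×2; needs weakening: c, a unused
affine: ✗, uses contraction: d ×2
relevant: ✗, needs weakening: c, a unused
unrestricted: ✓, type-checks (((A → C) → A → C) → A → C) and nothing is barred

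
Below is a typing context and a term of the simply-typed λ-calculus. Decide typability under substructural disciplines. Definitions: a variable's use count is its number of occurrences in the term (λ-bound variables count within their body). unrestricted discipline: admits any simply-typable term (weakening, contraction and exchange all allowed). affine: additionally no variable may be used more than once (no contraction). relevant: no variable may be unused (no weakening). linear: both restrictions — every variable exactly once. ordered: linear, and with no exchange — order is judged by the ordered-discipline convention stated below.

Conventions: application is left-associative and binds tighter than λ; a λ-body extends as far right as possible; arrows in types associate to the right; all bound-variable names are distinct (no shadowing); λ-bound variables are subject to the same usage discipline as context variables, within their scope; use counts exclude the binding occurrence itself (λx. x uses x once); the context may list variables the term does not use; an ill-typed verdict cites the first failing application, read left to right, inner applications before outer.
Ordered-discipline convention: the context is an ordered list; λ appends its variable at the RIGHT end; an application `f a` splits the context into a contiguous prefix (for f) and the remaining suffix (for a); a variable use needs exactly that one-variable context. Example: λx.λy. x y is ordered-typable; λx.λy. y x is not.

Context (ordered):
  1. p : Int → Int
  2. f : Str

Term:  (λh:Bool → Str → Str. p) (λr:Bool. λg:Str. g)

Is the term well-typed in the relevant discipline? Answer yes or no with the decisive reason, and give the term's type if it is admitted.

no — f, h, r never used (weakening)
usage: p: 1×; f: 0×; h [bound]: 0×; r [bound]: 0×; g [bound]: 1×
uses in reading order: p, g
typing: well-typed at Int → Int
per-discipline verdicts: ordered ✗ · linear ✗ · affine ✓ · relevant ✗ · unrestricted ✓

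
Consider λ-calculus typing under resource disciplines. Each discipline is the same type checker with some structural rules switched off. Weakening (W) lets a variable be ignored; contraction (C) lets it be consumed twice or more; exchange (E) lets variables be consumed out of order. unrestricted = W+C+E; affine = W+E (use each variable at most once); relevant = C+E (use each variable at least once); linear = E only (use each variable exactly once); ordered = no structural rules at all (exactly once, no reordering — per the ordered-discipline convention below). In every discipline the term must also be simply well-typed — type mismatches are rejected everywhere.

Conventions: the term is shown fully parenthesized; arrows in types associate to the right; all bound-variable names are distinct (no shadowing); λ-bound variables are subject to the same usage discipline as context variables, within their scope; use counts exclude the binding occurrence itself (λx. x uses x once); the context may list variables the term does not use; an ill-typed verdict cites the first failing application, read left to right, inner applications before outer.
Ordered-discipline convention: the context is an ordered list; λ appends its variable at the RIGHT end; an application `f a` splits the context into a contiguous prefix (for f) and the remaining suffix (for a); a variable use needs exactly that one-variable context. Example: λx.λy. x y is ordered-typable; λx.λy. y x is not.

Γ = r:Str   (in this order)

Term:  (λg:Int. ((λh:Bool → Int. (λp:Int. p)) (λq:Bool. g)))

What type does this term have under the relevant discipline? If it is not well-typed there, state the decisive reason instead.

not well-typed under relevant — r, h, q left unused
use counts: r ×0, g [bound] ×1, h [bound] ×0, p [bound] ×1, q [bound] ×0
uses in reading order: p, g
typing: well-typed — term : Int → Int → Int
summary: ordered ✗; linear ✗; affine ✓; relevant ✗; unrestricted ✓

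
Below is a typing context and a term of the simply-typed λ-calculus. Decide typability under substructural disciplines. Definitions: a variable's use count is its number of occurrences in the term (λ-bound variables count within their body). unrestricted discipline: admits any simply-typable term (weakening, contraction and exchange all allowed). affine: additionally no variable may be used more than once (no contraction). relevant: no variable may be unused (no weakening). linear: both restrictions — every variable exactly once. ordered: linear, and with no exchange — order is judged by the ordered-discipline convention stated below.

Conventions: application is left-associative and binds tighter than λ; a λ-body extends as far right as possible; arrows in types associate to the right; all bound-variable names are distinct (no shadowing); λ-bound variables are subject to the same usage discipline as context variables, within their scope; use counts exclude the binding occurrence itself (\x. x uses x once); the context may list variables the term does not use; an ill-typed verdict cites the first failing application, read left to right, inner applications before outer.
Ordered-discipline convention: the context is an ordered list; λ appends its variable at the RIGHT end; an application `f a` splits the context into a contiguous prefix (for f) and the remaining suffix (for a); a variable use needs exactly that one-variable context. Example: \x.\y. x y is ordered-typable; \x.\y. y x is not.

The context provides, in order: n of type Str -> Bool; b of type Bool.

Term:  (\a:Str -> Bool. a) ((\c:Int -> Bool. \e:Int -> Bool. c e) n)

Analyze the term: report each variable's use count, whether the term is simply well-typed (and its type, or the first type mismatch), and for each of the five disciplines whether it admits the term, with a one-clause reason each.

variable uses: n: 1, b: 0, a (λ-bound): 1, c (λ-bound): 1, e (λ-bound): 1
uses in reading order: a, c, e, n
typing: ill-typed: argument of type Int -> Bool where Int is required
ordered: ✗, not simply typable
linear: ✗, fails simple typing
affine: ✗, a type mismatch blocks all five
relevant: ✗, the type mismatch rejects it
unrestricted: ✗, not simply typable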